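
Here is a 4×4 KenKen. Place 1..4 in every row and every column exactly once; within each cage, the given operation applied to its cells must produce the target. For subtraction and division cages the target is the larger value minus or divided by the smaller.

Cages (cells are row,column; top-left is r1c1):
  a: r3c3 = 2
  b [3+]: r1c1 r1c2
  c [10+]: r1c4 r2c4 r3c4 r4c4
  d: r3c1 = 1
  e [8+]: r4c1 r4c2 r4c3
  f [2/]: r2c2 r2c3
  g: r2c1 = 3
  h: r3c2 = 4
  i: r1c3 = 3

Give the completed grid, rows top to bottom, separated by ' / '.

2 1 3 4 / 3 2 4 1 / 1 4 2 3 / 4 3 1 2

Cage i is a single given cell, leaving r1c3 = 3.
Cage g is given, so r2c1 = 3.
D is a freebie, which forces r3c1 = 1.
Cage h is a single given cell, so r3c2 = 4.
Cage a is given, leaving r3c3 = 2.
Row 3 already has 2, which forces r3c4 = 3.
Column 1 already has 1, which forces r4c1 = 4.
Row 4 already has 4; hence r4c3 = 1.
Row 4 now contains 1, so r4c4 = 2.
Column 1 already has 1, so r1c1 = 2.
Cage b's pair has sum 3; hence r1c2 = 1.
Row 1 already has 1, which forces r1c4 = 4.
Cage f needs two cells with quotient 2, leaving r2c2 = 2.
1 is placed in column 3; hence r2c3 = 4.
Column 4 now contains 4, so r2c4 = 1.
Row 4 now contains 1, which forces r4c2 = 3.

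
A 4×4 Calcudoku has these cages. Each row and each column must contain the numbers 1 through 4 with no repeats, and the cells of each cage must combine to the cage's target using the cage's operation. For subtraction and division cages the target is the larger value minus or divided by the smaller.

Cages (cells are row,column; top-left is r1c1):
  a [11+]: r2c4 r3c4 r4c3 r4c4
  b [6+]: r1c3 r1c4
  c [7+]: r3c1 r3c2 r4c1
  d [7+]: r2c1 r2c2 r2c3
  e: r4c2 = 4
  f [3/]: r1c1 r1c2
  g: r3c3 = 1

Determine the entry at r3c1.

G is a freebie, leaving r3c3 = 1.
E is a freebie, which forces r4c2 = 4.
Cage c needs sum 7; hence r3c2 = 2.
Column 2 already has 2, leaving r2c2 = 1.
The two cells of cage f must have quotient 3, leaving r1c1 = 1.
1 is placed in column 2, which forces r1c2 = 3.
1 is placed in column 1, which forces r4c1 = 2.
Row 4 now contains 2, leaving r4c3 = 3.
Row 4 already has 3; hence r4c4 = 1.
Column 1 already has 2, which forces r2c1 = 4.
Cage d has sum 7, leaving r2c3 = 2.
4 is placed in row 2; hence r2c4 = 3.
Cage c needs sum 7, which forces r3c1 = 3.
Column 4 now contains 3, which forces r3c4 = 4.
2 is placed in column 3, leaving r1c3 = 4.
Column 4 now contains 4, so r1c4 = 2.
Completed grid: 1 3 4 2 / 4 1 2 3 / 3 2 1 4 / 2 4 3 1.

3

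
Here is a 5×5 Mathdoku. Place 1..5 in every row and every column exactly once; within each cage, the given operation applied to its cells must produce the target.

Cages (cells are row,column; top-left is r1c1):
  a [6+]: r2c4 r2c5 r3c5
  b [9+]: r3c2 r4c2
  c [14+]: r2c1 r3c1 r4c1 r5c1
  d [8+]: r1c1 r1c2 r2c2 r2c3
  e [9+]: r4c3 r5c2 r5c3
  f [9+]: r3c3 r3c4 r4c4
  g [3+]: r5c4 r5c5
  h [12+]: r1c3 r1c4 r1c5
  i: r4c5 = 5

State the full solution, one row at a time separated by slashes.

1 2 3 5 4 / 5 1 4 2 3 / 3 5 2 4 1 / 2 4 1 3 5 / 4 3 5 1 2

I is a freebie, which forces r4c5 = 5.
The two cells of cage b must have sum 9, which forces r3c2 = 5.
Row 4 already has 5, leaving r4c2 = 4.
Row 2 needs a 5, and only r2c1 is open for it.
Row 3 needs a 1, and only r3c5 is open for it.
Cage g needs two cells with sum 3, which forces r5c4 = 1.
Column 5 already has 1; hence r5c5 = 2.
Cage a needs sum 6; hence r2c4 = 2.
Cage a has sum 6; hence r2c5 = 3.
Column 4 now contains 2, leaving r4c4 = 3.
Row 5 already has 2; hence r5c2 = 3.
Cage d has sum 8, leaving r1c1 = 1.
Cage d has sum 8, so r1c2 = 2.
The 3 cells of cage h must have sum 12, which forces r1c3 = 3.
Cage h has sum 12; hence r1c4 = 5.
3 is placed in column 5, so r1c5 = 4.
Row 2 already has 3, leaving r2c2 = 1.
The 4 cells of cage d must have sum 8, which forces r2c3 = 4.
Cage c needs sum 14, leaving r3c1 = 3.
The 3 cells of cage f must have sum 9; hence r3c3 = 2.
Column 4 already has 3; hence r3c4 = 4.
3 is placed in row 4, so r4c1 = 2.
Column 3 now contains 2; hence r4c3 = 1.
3 is placed in row 5; hence r5c1 = 4.
Column 3 now contains 4, which forces r5c3 = 5.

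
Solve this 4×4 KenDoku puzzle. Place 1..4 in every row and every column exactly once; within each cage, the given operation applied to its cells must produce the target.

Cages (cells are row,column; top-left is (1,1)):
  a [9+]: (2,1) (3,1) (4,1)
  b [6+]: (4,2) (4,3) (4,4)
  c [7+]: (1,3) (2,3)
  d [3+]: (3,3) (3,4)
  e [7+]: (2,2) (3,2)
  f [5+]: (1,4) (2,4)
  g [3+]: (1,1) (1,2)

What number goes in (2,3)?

Row 2 needs a 1, and only (2,4) is open for it.
The two cells of cage f must have sum 5, so (1,4) = 4.
The two cells of cage d must have sum 3, so (3,3) = 1.
Column 4 now contains 1, leaving (3,4) = 2.
Column 4 already has 2; hence (4,4) = 3.
4 is placed in row 1, which forces (1,3) = 3.
Cage c's pair has sum 7; hence (2,3) = 4.
The 3 cells of cage b must have sum 6, so (4,2) = 1.
Row 4 already has 3; hence (4,3) = 2.
Cage g's pair has sum 3, which forces (1,1) = 1.
1 is placed in column 2, so (1,2) = 2.
Cage a has sum 9, leaving (2,1) = 2.
Row 2 already has 4, so (2,2) = 3.
Cage a has sum 9, so (3,1) = 3.
Cage e needs two cells with sum 7, which forces (3,2) = 4.
Row 4 now contains 2, which forces (4,1) = 4.
Completed grid: 1 2 3 4 / 2 3 4 1 / 3 4 1 2 / 4 1 2 3.

4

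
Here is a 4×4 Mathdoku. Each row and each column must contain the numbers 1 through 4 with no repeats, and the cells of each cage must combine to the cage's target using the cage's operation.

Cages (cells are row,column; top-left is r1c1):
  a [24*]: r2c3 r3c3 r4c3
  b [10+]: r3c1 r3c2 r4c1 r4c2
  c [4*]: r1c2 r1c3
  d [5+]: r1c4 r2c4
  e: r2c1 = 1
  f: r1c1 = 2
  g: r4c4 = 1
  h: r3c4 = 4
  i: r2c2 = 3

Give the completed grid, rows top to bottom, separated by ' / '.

2 4 1 3 / 1 3 4 2 / 3 1 2 4 / 4 2 3 1

F is a freebie, which forces r1c1 = 2.
E is a freebie, so r2c1 = 1.
Cage i is a single given cell, which forces r2c2 = 3.
Cage h is given, leaving r3c4 = 4.
Cage g is given, which forces r4c4 = 1.
Column 4 already has 1, so r1c4 = 3.
4 is placed in column 4; hence r2c4 = 2.
Row 3 already has 4, so r3c1 = 3.
The 4 cells of cage b must have sum 10; hence r3c2 = 1.
Row 3 now contains 3, leaving r3c3 = 2.
The 4 cells of cage b must have sum 10, leaving r4c1 = 4.
Cage b has sum 10; hence r4c2 = 2.
Row 4 now contains 4, so r4c3 = 3.
Column 2 already has 1, leaving r1c2 = 4.
Cage c's pair has product 4, so r1c3 = 1.
Row 2 now contains 2, so r2c3 = 4.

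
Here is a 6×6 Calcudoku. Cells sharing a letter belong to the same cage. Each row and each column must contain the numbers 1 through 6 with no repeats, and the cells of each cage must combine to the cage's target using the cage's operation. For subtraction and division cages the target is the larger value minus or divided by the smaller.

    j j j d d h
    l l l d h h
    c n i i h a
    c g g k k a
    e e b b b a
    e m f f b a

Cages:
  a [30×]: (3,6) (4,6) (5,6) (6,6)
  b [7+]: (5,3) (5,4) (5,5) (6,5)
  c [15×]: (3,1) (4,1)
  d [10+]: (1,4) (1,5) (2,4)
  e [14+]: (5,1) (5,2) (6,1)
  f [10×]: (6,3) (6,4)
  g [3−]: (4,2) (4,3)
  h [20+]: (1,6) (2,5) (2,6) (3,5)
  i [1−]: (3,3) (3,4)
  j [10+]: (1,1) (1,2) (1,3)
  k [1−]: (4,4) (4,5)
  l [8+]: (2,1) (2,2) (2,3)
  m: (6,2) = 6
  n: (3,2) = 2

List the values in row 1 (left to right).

Cage n is a single given cell, which forces (3,2) = 2.
M is a freebie, so (6,2) = 6.
Cage b has sum 7, so (6,5) = 1.
Row 3 needs a 1, and only (3,6) is open for it.
The only place for 6 in row 5 is (5,1).
In row 5, 4 can only go at (5,2), so (5,2) = 4.
Cage e has sum 14, which forces (6,1) = 4.
Row 5 needs a 5, and only (5,6) is open for it.
The only place for 3 in row 6 is (6,6).
Column 6 already has 3, which forces (4,6) = 2.
The only place for 1 in row 4 is (4,2).
Cage g's pair has difference 3, so (4,3) = 4.
Cage l has sum 8, leaving (2,2) = 5.
Column 2 now contains 5; hence (1,2) = 3.
In row 2, 3 can only go at (2,4), so (2,4) = 3.
Row 1 needs a 4, and only (1,6) is open for it.
Cage h needs sum 20, so (2,5) = 4.
4 is placed in column 6, which forces (2,6) = 6.
Cage h needs sum 20, leaving (3,5) = 6.
Column 5 already has 6, leaving (4,5) = 5.
Cage d has sum 10; hence (1,4) = 5.
5 is placed in column 5, which forces (1,5) = 2.
Cage c needs two cells with product 15, leaving (3,1) = 5.
5 is placed in row 3; hence (3,3) = 3.
Cage i needs two cells with difference 1, which forces (3,4) = 4.
Row 4 now contains 5, so (4,1) = 3.
Row 4 now contains 5, which forces (4,4) = 6.
Column 5 now contains 2, which forces (5,5) = 3.
Column 4 now contains 5, so (6,4) = 2.
Row 1 now contains 2, leaving (1,1) = 1.
Row 1 now contains 2, leaving (1,3) = 6.
Column 1 now contains 1, leaving (2,1) = 2.
Row 2 already has 2, leaving (2,3) = 1.
Cage b needs sum 7, leaving (5,3) = 2.
2 is placed in column 4, leaving (5,4) = 1.
Row 6 already has 2; hence (6,3) = 5.
Completed grid: 1 3 6 5 2 4 / 2 5 1 3 4 6 / 5 2 3 4 6 1 / 3 1 4 6 5 2 / 6 4 2 1 3 5 / 4 6 5 2 1 3.

1 3 6 5 2 4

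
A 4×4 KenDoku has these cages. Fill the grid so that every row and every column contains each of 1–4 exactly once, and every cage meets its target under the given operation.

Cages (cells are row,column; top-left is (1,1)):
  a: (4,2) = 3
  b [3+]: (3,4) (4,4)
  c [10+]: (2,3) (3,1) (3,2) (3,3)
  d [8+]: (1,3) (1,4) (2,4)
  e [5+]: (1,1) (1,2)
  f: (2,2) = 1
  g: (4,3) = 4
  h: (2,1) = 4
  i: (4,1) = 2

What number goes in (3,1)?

1

Cage h is a single given cell, leaving (2,1) = 4.
Cage f is a single given cell, so (2,2) = 1.
Cage i is given, so (4,1) = 2.
Cage a is a single given cell, which forces (4,2) = 3.
Cage g is a single given cell, so (4,3) = 4.
2 is placed in row 4; hence (4,4) = 1.
Cage c has sum 10, which forces (3,2) = 4.
1 is placed in column 4, so (3,4) = 2.
Cage e needs two cells with sum 5, leaving (1,1) = 3.
4 is placed in column 2, so (1,2) = 2.
The 3 cells of cage d must have sum 8, which forces (1,3) = 1.
Column 4 already has 2, so (1,4) = 4.
Cage c needs sum 10, which forces (2,3) = 2.
Column 4 already has 2; hence (2,4) = 3.
Column 1 already has 3, leaving (3,1) = 1.
1 is placed in column 3, leaving (3,3) = 3.
Filled in: 3 2 1 4 / 4 1 2 3 / 1 4 3 2 / 2 3 4 1.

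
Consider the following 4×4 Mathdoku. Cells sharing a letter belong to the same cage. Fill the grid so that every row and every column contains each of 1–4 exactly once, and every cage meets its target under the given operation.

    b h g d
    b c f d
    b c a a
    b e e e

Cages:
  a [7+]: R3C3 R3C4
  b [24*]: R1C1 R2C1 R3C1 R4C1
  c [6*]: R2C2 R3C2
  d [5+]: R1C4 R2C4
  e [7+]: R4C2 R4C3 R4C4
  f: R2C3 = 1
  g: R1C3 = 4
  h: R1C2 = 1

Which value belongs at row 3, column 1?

Cage h is a single given cell, which forces R1C2 = 1.
Cage g is given, leaving R1C3 = 4.
Cage f is a single given cell, so R2C3 = 1.
4 is placed in column 3, which forces R3C3 = 3.
3 is placed in row 3, leaving R3C4 = 4.
Column 3 already has 1; hence R4C3 = 2.
2 is placed in row 4, leaving R4C4 = 1.
Cage c needs two cells with product 6; hence R2C2 = 3.
Row 2 already has 3, so R2C4 = 2.
Cage b needs product 24; hence R3C1 = 1.
3 is placed in row 3, so R3C2 = 2.
2 is placed in row 4, so R4C2 = 4.
The 4 cells of cage b must have product 24, which forces R1C1 = 2.
Column 4 now contains 2; hence R1C4 = 3.
Row 2 already has 2; hence R2C1 = 4.
Row 4 now contains 4, which forces R4C1 = 3.
Completed grid: 2 1 4 3 / 4 3 1 2 / 1 2 3 4 / 3 4 2 1.

1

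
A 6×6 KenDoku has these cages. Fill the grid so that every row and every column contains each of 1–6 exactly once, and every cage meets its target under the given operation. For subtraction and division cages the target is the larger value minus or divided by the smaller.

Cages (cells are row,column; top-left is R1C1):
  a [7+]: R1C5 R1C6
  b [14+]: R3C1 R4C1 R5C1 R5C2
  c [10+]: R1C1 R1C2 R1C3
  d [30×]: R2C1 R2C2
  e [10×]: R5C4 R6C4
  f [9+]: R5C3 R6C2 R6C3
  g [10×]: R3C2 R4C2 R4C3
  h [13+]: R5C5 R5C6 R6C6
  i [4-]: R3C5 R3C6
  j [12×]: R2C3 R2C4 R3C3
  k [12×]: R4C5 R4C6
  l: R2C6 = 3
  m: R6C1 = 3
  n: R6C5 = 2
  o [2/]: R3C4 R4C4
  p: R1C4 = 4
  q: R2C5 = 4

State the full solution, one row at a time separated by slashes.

1 6 3 4 5 2 / 6 5 2 1 4 3 / 4 2 6 3 1 5 / 2 1 5 6 3 4 / 5 3 4 2 6 1 / 3 4 1 5 2 6

P is a freebie, so R1C4 = 4.
Cage q is a single given cell; hence R2C5 = 4.
L is a freebie; hence R2C6 = 3.
M is a freebie, so R6C1 = 3.
Cage n is given; hence R6C5 = 2.
The two cells of cage e must have product 10, which forces R5C4 = 2.
Row 6 now contains 2, so R6C4 = 5.
Cage f has sum 9, so R5C3 = 4.
The 3 cells of cage f must have sum 9; hence R6C2 = 4.
The 3 cells of cage f must have sum 9; hence R6C3 = 1.
Row 6 already has 4, leaving R6C6 = 6.
The 3 cells of cage j must have product 12, so R2C4 = 1.
Cage h needs sum 13; hence R5C5 = 6.
6 is placed in column 6, which forces R5C6 = 1.
6 is placed in column 5, leaving R1C5 = 5.
1 is placed in column 6, so R1C6 = 2.
Cage i's pair has difference 4; hence R3C5 = 1.
The two cells of cage i must have difference 4; hence R3C6 = 5.
6 is placed in column 5, leaving R4C5 = 3.
Cage k needs two cells with product 12; hence R4C6 = 4.
Row 5 now contains 1, so R5C1 = 5.
The 4 cells of cage b must have sum 14, leaving R5C2 = 3.
Cage c has sum 10, so R1C3 = 3.
Column 1 now contains 5; hence R2C1 = 6.
The two cells of cage d must have product 30, so R2C2 = 5.
Row 2 now contains 6, leaving R2C3 = 2.
Cage b has sum 14, leaving R3C1 = 4.
5 is placed in row 3; hence R3C2 = 2.
Column 3 now contains 2; hence R3C3 = 6.
The two cells of cage o must have quotient 2, which forces R3C4 = 3.
Row 4 already has 4, which forces R4C1 = 2.
The 3 cells of cage g must have product 10, leaving R4C2 = 1.
Cage g has product 10; hence R4C3 = 5.
Row 4 already has 3; hence R4C4 = 6.
6 is placed in column 1, so R1C1 = 1.
Column 2 now contains 1, so R1C2 = 6.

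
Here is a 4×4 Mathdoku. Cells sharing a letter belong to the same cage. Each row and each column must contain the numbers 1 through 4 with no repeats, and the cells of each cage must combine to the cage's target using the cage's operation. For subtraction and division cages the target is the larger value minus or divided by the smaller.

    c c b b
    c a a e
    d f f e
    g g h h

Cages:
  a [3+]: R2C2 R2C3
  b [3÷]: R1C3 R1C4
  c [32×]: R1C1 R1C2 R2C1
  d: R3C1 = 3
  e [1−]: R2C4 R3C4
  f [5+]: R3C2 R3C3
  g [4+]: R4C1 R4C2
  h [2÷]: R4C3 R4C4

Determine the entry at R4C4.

Cage c has product 32; hence R1C1 = 2.
Cage c has product 32; hence R1C2 = 4.
Cage c needs product 32, so R2C1 = 4.
D is a freebie, leaving R3C1 = 3.
Column 1 now contains 3, so R4C1 = 1.
Row 4 now contains 1, which forces R4C2 = 3.
Cage f needs two cells with sum 5; hence R3C2 = 1.
Cage f's pair has sum 5; hence R3C3 = 4.
Row 3 now contains 4, leaving R3C4 = 2.
Column 3 already has 4, which forces R4C3 = 2.
2 is placed in column 4, which forces R4C4 = 4.
Column 2 already has 1; hence R2C2 = 2.
2 is placed in column 3, so R2C3 = 1.
Row 2 now contains 1, leaving R2C4 = 3.
Column 3 already has 1, so R1C3 = 3.
3 is placed in column 4, which forces R1C4 = 1.
Filled in: 2 4 3 1 / 4 2 1 3 / 3 1 4 2 / 1 3 2 4.

4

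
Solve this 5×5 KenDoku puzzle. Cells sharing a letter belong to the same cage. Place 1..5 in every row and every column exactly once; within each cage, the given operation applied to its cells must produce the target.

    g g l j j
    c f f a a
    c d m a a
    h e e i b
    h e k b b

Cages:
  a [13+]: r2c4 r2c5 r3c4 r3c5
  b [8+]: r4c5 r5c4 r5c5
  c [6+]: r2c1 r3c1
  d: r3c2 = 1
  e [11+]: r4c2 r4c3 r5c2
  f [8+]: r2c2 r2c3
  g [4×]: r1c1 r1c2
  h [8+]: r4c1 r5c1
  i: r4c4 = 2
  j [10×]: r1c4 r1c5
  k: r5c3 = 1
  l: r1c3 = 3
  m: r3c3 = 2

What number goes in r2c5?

4

Cage l is given; hence r1c3 = 3.
3 is placed in column 3, which forces r2c3 = 5.
Cage d is given, so r3c2 = 1.
Cage m is given, which forces r3c3 = 2.
Column 3 now contains 2, so r4c3 = 4.
I is a freebie, leaving r4c4 = 2.
K is a freebie, which forces r5c3 = 1.
Cage g's pair has product 4; hence r1c1 = 1.
1 is placed in column 2, so r1c2 = 4.
Column 4 now contains 2, leaving r1c4 = 5.
Cage j's pair has product 10, leaving r1c5 = 2.
1 is placed in column 1, so r2c1 = 2.
5 is placed in row 2, so r2c2 = 3.
Column 2 now contains 3, so r4c2 = 5.
Column 2 already has 4, leaving r5c2 = 2.
Cage c's pair has sum 6, leaving r3c1 = 4.
Cage a needs sum 13, leaving r3c4 = 3.
Cage a needs sum 13, leaving r3c5 = 5.
Row 4 already has 5; hence r4c1 = 3.
The 3 cells of cage b must have sum 8, which forces r4c5 = 1.
Cage h's pair has sum 8, so r5c1 = 5.
3 is placed in column 4, so r5c4 = 4.
Row 5 already has 4, leaving r5c5 = 3.
Column 4 now contains 4, leaving r2c4 = 1.
Column 5 already has 1, so r2c5 = 4.
Filled in: 1 4 3 5 2 / 2 3 5 1 4 / 4 1 2 3 5 / 3 5 4 2 1 / 5 2 1 4 3.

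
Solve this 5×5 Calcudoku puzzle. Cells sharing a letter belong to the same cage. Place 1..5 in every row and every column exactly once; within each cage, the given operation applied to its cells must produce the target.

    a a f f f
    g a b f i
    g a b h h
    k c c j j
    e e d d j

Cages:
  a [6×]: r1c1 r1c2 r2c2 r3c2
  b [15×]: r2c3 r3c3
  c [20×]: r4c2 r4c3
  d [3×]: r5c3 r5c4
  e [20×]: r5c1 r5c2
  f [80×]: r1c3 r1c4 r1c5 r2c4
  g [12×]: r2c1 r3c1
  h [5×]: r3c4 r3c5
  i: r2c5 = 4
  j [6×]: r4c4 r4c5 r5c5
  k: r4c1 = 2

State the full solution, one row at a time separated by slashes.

Cage a has product 6, so r1c1 = 1.
Cage i is given, so r2c5 = 4.
Cage k is given, leaving r4c1 = 2.
4 is placed in row 2, which forces r2c1 = 3.
3 is placed in row 2, so r2c3 = 5.
4 is placed in row 2, which forces r2c4 = 2.
Cage g needs two cells with product 12, so r3c1 = 4.
Column 3 now contains 5, so r3c3 = 3.
Column 3 now contains 5, leaving r4c3 = 4.
Column 1 already has 4, so r5c1 = 5.
Row 5 now contains 5, so r5c2 = 4.
Column 3 now contains 3; hence r5c3 = 1.
Row 5 already has 1, leaving r5c4 = 3.
Cage j has product 6, so r5c5 = 2.
Cage a needs product 6, leaving r1c2 = 3.
4 is placed in column 3, leaving r1c3 = 2.
The 4 cells of cage f must have product 80, so r1c4 = 4.
2 is placed in column 5, which forces r1c5 = 5.
Row 2 already has 2, so r2c2 = 1.
Cage a has product 6, so r3c2 = 2.
Column 5 already has 5; hence r3c5 = 1.
Row 4 now contains 4, leaving r4c2 = 5.
Column 4 now contains 3, so r4c4 = 1.
Cage j needs product 6; hence r4c5 = 3.
1 is placed in row 3, leaving r3c4 = 5.

1 3 2 4 5 / 3 1 5 2 4 / 4 2 3 5 1 / 2 5 4 1 3 / 5 4 1 3 2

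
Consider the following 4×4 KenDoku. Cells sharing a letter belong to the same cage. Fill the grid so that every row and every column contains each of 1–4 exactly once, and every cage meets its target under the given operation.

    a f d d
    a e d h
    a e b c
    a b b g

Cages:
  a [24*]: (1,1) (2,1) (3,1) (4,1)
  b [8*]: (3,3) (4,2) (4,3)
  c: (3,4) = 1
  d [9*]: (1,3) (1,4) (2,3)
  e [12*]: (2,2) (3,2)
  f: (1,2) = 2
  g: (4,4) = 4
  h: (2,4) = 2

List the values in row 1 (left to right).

Cage f is a single given cell; hence (1,2) = 2.
The 3 cells of cage d must have product 9, leaving (1,3) = 1.
Cage d needs product 9, so (1,4) = 3.
Cage d needs product 9, which forces (2,3) = 3.
Cage h is given, leaving (2,4) = 2.
Cage c is given, which forces (3,4) = 1.
Cage g is given; hence (4,4) = 4.
3 is placed in row 1, leaving (1,1) = 4.
The 4 cells of cage a must have product 24, so (2,1) = 1.
Row 2 already has 3; hence (2,2) = 4.
The two cells of cage e must have product 12, leaving (3,2) = 3.
The 3 cells of cage b must have product 8, so (3,3) = 4.
4 is placed in row 4, so (4,2) = 1.
4 is placed in row 4, so (4,3) = 2.
3 is placed in row 3, so (3,1) = 2.
Row 4 already has 2, leaving (4,1) = 3.
Filled in: 4 2 1 3 / 1 4 3 2 / 2 3 4 1 / 3 1 2 4.

4 2 1 3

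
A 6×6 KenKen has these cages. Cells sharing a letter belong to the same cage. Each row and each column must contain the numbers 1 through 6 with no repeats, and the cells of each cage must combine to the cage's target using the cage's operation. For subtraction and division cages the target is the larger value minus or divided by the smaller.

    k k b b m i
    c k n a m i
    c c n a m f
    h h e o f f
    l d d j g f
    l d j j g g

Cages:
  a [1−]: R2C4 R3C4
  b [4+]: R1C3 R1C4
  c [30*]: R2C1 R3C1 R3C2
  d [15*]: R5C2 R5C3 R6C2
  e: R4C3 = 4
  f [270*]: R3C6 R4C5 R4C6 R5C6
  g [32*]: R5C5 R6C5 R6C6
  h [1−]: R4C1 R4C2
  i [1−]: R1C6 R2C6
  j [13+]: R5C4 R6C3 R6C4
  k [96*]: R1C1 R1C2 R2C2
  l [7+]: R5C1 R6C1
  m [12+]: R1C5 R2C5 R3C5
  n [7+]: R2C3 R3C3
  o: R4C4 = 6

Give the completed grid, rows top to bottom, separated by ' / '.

4 6 3 1 5 2 / 5 4 2 3 6 1 / 3 2 5 4 1 6 / 2 1 4 6 3 5 / 6 5 1 2 4 3 / 1 3 6 5 2 4

The 3 cells of cage k must have product 96, leaving R1C1 = 4.
Cage k needs product 96, leaving R1C2 = 6.
The 3 cells of cage k must have product 96, leaving R2C2 = 4.
Cage e is given, which forces R4C3 = 4.
Cage o is given, leaving R4C4 = 6.
Cage f needs product 270, which forces R4C5 = 3.
6 is placed in row 4, so R4C6 = 5.
The 3 cells of cage g must have product 32; hence R5C5 = 4.
Cage g has product 32; hence R6C5 = 2.
Cage g has product 32, so R6C6 = 4.
The only place for 2 in row 1 is R1C6.
The only place for 5 in row 1 is R1C5.
The only place for 4 in row 3 is R3C4.
The only place for 1 in column 4 is R1C4.
1 is placed in row 1, leaving R1C3 = 3.
The only place for 2 in column 4 is R5C4.
Cage j has sum 13, which forces R6C3 = 6.
Cage j has sum 13, leaving R6C4 = 5.
Column 4 now contains 5; hence R2C4 = 3.
Row 2 now contains 3; hence R2C6 = 1.
Cage l's pair has sum 7, leaving R5C1 = 6.
Row 5 now contains 6, so R5C6 = 3.
Row 6 now contains 6, so R6C1 = 1.
Row 6 already has 1, so R6C2 = 3.
1 is placed in row 2; hence R2C5 = 6.
Cage c has product 30; hence R3C1 = 3.
Cage m needs sum 12, so R3C5 = 1.
Column 6 already has 3, so R3C6 = 6.
Column 1 already has 1, which forces R4C1 = 2.
Cage h's pair has difference 1, which forces R4C2 = 1.
1 is placed in column 2, so R5C2 = 5.
5 is placed in row 5, leaving R5C3 = 1.
Column 1 now contains 2, so R2C1 = 5.
Row 2 already has 5, leaving R2C3 = 2.
Column 2 already has 5, which forces R3C2 = 2.
Column 3 already has 2; hence R3C3 = 5.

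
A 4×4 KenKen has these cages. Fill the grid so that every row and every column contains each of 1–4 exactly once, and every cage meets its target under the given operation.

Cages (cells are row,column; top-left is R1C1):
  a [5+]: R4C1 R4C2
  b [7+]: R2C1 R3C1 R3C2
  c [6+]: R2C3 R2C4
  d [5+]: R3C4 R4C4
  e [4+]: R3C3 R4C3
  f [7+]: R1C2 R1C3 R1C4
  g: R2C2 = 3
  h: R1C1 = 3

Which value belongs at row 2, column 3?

Cage h is a single given cell, which forces R1C1 = 3.
G is a freebie, so R2C2 = 3.
In row 2, 1 can only go at R2C1, so R2C1 = 1.
1 is placed in column 1, which forces R4C1 = 4.
The two cells of cage a must have sum 5; hence R4C2 = 1.
Row 4 already has 1, leaving R4C3 = 3.
Row 4 now contains 3, so R4C4 = 2.
The two cells of cage c must have sum 6, so R2C3 = 2.
2 is placed in column 4, which forces R2C4 = 4.
4 is placed in column 1; hence R3C1 = 2.
Cage b has sum 7; hence R3C2 = 4.
Column 3 now contains 3, leaving R3C3 = 1.
Cage d's pair has sum 5, leaving R3C4 = 3.
Column 2 now contains 4; hence R1C2 = 2.
1 is placed in column 3, which forces R1C3 = 4.
Column 4 already has 4; hence R1C4 = 1.
Completed grid: 3 2 4 1 / 1 3 2 4 / 2 4 1 3 / 4 1 3 2.

2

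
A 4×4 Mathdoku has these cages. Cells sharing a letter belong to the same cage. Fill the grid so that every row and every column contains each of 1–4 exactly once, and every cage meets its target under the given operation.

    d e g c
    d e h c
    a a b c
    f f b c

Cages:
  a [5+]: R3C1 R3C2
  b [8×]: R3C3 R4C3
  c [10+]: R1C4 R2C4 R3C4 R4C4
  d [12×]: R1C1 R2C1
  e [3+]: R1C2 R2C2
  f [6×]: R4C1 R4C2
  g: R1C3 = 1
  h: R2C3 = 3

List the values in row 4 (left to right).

G is a freebie, which forces R1C3 = 1.
Cage h is given, which forces R2C3 = 3.
The two cells of cage d must have product 12, leaving R1C1 = 3.
Row 1 already has 1; hence R1C2 = 2.
2 is placed in row 1; hence R1C4 = 4.
3 is placed in row 2, so R2C1 = 4.
Cage e needs two cells with sum 3, which forces R2C2 = 1.
Row 2 already has 1; hence R2C4 = 2.
Column 1 already has 3; hence R4C1 = 2.
Column 2 already has 2, leaving R4C2 = 3.
Row 4 now contains 2, leaving R4C3 = 4.
3 is placed in row 4, so R4C4 = 1.
2 is placed in column 1; hence R3C1 = 1.
Column 2 already has 3, so R3C2 = 4.
Column 3 now contains 4; hence R3C3 = 2.
Column 4 already has 1; hence R3C4 = 3.
The full grid is 3 2 1 4 / 4 1 3 2 / 1 4 2 3 / 2 3 4 1.

2 3 4 1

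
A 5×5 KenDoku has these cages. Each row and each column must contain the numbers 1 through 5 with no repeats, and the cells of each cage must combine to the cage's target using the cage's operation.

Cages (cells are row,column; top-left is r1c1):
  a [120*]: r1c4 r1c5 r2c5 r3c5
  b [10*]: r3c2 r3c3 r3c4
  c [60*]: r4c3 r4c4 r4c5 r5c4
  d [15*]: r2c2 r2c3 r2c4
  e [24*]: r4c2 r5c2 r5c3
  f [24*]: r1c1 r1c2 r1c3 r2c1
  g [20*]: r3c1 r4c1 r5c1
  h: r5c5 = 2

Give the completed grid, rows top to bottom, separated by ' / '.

H is a freebie; hence r5c5 = 2.
The 4 cells of cage a must have product 120, so r1c4 = 2.
Cage e needs product 24, leaving r4c2 = 2.
The 4 cells of cage f must have product 24, so r2c1 = 2.
The 3 cells of cage b must have product 10, so r3c3 = 2.
In row 1, 5 can only go at r1c5, so r1c5 = 5.
In row 2, 4 can only go at r2c5, so r2c5 = 4.
Column 5 already has 4, which forces r3c5 = 3.
Column 5 already has 3, leaving r4c5 = 1.
In row 3, 4 can only go at r3c1, so r3c1 = 4.
Column 1 already has 4, so r4c1 = 5.
Cage g needs product 20, leaving r5c1 = 1.
Column 1 already has 1; hence r1c1 = 3.
The 4 cells of cage c must have product 60, leaving r5c4 = 5.
Cage b needs product 10, which forces r3c2 = 5.
Column 4 already has 5, leaving r3c4 = 1.
The 3 cells of cage d must have product 15, which forces r2c2 = 1.
Cage d has product 15; hence r2c3 = 5.
1 is placed in column 4, which forces r2c4 = 3.
Column 4 already has 3, which forces r4c4 = 4.
Column 2 now contains 1; hence r1c2 = 4.
Cage f needs product 24, leaving r1c3 = 1.
4 is placed in row 4, so r4c3 = 3.
Column 2 already has 4; hence r5c2 = 3.
Column 3 already has 3, which forces r5c3 = 4.

3 4 1 2 5 / 2 1 5 3 4 / 4 5 2 1 3 / 5 2 3 4 1 / 1 3 4 5 2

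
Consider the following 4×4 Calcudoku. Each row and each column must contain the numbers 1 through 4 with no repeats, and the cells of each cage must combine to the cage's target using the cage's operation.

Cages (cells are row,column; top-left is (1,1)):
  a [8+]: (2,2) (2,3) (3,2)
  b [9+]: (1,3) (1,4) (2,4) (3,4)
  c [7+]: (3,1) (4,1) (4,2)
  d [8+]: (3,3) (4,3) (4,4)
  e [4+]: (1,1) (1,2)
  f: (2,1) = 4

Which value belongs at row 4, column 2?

Cage f is a single given cell, so (2,1) = 4.
In row 1, 4 can only go at (1,4), so (1,4) = 4.
Row 1 needs a 2, and only (1,3) is open for it.
In column 4, 3 can only go at (4,4), so (4,4) = 3.
Cage c needs sum 7, so (4,2) = 4.
Row 4 already has 4, leaving (4,3) = 1.
Cage a needs sum 8, leaving (2,2) = 2.
Column 3 now contains 1, which forces (2,3) = 3.
2 is placed in row 2, leaving (2,4) = 1.
Cage c needs sum 7, so (3,1) = 1.
4 is placed in column 2, leaving (3,2) = 3.
Column 3 now contains 1, so (3,3) = 4.
Column 4 already has 1, which forces (3,4) = 2.
Row 4 already has 1, which forces (4,1) = 2.
Column 1 now contains 1, so (1,1) = 3.
3 is placed in column 2, leaving (1,2) = 1.
The full grid is 3 1 2 4 / 4 2 3 1 / 1 3 4 2 / 2 4 1 3.

4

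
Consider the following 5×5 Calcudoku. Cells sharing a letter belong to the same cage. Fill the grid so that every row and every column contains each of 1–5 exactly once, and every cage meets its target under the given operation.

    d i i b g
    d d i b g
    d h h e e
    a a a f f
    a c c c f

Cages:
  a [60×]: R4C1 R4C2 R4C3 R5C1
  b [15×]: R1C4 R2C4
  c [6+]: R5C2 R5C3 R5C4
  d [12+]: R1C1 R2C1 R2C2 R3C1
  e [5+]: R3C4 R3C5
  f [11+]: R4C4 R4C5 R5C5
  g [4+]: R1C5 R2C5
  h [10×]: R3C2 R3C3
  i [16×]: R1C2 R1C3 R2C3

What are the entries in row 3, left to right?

3 5 2 1 4

Row 3 needs a 3, and only R3C1 is open for it.
Cage e needs two cells with sum 5, so R3C4 = 1.
The pair R1C5/R2C5 in column 5 holds {1, 3}, which forces R3C5 = 4.
Column 4 now contains 1; hence R5C4 = 2.
Row 5 already has 2, leaving R5C5 = 5.
Column 4 now contains 2, leaving R4C4 = 4.
Column 5 now contains 5, which forces R4C5 = 2.
The 4 cells of cage a must have product 60, so R5C1 = 4.
The only place for 4 in row 2 is R2C3.
Cage i has product 16; hence R1C2 = 4.
4 is placed in column 3, so R1C3 = 1.
1 is placed in row 1, leaving R1C5 = 3.
Column 5 now contains 3; hence R2C5 = 1.
Column 3 now contains 1, so R5C3 = 3.
The 4 cells of cage d must have sum 12, leaving R1C1 = 2.
3 is placed in row 1, which forces R1C4 = 5.
1 is placed in row 2, which forces R2C1 = 5.
Cage d has sum 12, which forces R2C2 = 2.
Cage b needs two cells with product 15, leaving R2C4 = 3.
2 is placed in column 2, so R3C2 = 5.
Row 3 now contains 5; hence R3C3 = 2.
Cage a has product 60, leaving R4C1 = 1.
Cage a has product 60, leaving R4C2 = 3.
Column 3 already has 3, leaving R4C3 = 5.
3 is placed in row 5, which forces R5C2 = 1.
The full grid is 2 4 1 5 3 / 5 2 4 3 1 / 3 5 2 1 4 / 1 3 5 4 2 / 4 1 3 2 5.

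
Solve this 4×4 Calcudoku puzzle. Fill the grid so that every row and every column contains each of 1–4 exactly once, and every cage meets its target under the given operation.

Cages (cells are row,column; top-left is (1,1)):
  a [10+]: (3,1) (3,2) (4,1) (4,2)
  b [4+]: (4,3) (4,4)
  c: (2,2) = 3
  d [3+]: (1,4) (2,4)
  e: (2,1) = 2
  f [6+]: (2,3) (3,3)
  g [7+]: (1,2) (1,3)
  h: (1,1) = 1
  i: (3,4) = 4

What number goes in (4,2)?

2

Cage h is a single given cell, which forces (1,1) = 1.
Row 1 now contains 1; hence (1,4) = 2.
E is a freebie, so (2,1) = 2.
C is a freebie, which forces (2,2) = 3.
Row 2 now contains 2, leaving (2,3) = 4.
Column 4 now contains 2, so (2,4) = 1.
Column 3 now contains 4; hence (3,3) = 2.
I is a freebie, so (3,4) = 4.
Column 4 already has 1, which forces (4,4) = 3.
Column 2 now contains 3, so (1,2) = 4.
Column 3 now contains 4, which forces (1,3) = 3.
Row 3 already has 4, leaving (3,1) = 3.
Row 3 already has 4, so (3,2) = 1.
Row 4 already has 3, so (4,1) = 4.
Cage a has sum 10, so (4,2) = 2.
Row 4 already has 3, which forces (4,3) = 1.
The full grid is 1 4 3 2 / 2 3 4 1 / 3 1 2 4 / 4 2 1 3.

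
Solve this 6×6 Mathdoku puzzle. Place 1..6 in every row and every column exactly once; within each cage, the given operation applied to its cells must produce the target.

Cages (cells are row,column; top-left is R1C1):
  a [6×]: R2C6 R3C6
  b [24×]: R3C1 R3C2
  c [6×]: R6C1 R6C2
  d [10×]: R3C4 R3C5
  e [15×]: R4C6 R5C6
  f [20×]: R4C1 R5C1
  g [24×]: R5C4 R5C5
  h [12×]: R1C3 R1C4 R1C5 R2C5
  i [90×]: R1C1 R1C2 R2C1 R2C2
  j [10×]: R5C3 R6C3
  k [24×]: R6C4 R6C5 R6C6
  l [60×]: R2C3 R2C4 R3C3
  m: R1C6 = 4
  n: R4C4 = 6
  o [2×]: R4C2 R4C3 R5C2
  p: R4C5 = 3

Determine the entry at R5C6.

Cage m is a single given cell, which forces R1C6 = 4.
Cage o has product 2, which forces R4C2 = 2.
Cage o has product 2, leaving R4C3 = 1.
Cage n is given; hence R4C4 = 6.
P is a freebie, which forces R4C5 = 3.
Row 4 already has 3, which forces R4C6 = 5.
The 3 cells of cage o must have product 2; hence R5C2 = 1.
Column 4 now contains 6, which forces R5C4 = 4.
Row 5 now contains 4; hence R5C5 = 6.
5 is placed in column 6, leaving R5C6 = 3.
Row 4 already has 5, so R4C1 = 4.
Row 5 now contains 4, which forces R5C1 = 5.
Row 5 already has 5; hence R5C3 = 2.
Column 3 already has 2, so R6C3 = 5.
Cage k has product 24; hence R6C5 = 4.
The 3 cells of cage l must have product 60; hence R2C4 = 5.
4 is placed in column 1, leaving R3C1 = 6.
Cage b's pair has product 24, so R3C2 = 4.
Row 3 now contains 4, leaving R3C3 = 3.
Column 4 now contains 5, which forces R3C4 = 2.
2 is placed in row 3, leaving R3C5 = 5.
6 is placed in row 3, which forces R3C6 = 1.
The 4 cells of cage i must have product 90, so R1C2 = 5.
3 is placed in column 3, so R1C3 = 6.
2 is placed in column 4, leaving R1C4 = 1.
Cage h needs product 12, leaving R1C5 = 2.
3 is placed in column 3, so R2C3 = 4.
Cage h needs product 12; hence R2C5 = 1.
Column 6 already has 1, so R2C6 = 6.
Column 4 now contains 1, so R6C4 = 3.
Column 6 now contains 6; hence R6C6 = 2.
Row 1 now contains 1, leaving R1C1 = 3.
Cage i has product 90, so R2C1 = 2.
Row 2 already has 6, leaving R2C2 = 3.
2 is placed in row 6, so R6C1 = 1.
Row 6 now contains 3, leaving R6C2 = 6.
Filled in: 3 5 6 1 2 4 / 2 3 4 5 1 6 / 6 4 3 2 5 1 / 4 2 1 6 3 5 / 5 1 2 4 6 3 / 1 6 5 3 4 2.

3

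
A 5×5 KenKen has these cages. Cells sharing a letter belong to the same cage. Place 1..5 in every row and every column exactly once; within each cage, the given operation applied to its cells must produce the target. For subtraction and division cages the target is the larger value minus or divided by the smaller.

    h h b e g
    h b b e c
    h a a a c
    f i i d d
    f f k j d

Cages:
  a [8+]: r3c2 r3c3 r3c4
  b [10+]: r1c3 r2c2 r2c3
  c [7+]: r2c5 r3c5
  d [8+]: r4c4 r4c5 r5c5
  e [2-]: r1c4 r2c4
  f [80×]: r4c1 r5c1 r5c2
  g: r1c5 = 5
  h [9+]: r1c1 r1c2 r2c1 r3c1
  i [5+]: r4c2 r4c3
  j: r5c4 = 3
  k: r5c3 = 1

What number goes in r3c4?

Cage g is given, so r1c5 = 5.
Cage f has product 80, which forces r4c1 = 4.
The 3 cells of cage f must have product 80, leaving r5c1 = 5.
The 3 cells of cage f must have product 80, so r5c2 = 4.
Cage k is given, leaving r5c3 = 1.
J is a freebie; hence r5c4 = 3.
Row 5 now contains 3; hence r5c5 = 2.
Cage h has sum 9, so r1c2 = 3.
Column 2 now contains 3, leaving r4c2 = 2.
Row 4 now contains 2, leaving r4c3 = 3.
Cage d has sum 8, leaving r4c4 = 5.
The 3 cells of cage d must have sum 8, which forces r4c5 = 1.
The 3 cells of cage b must have sum 10, which forces r1c3 = 4.
Row 1 now contains 4, so r1c4 = 2.
The 3 cells of cage b must have sum 10; hence r2c2 = 1.
Cage b needs sum 10, leaving r2c3 = 5.
2 is placed in column 4, which forces r2c4 = 4.
Row 2 now contains 4, which forces r2c5 = 3.
1 is placed in column 2, which forces r3c2 = 5.
5 is placed in column 3, leaving r3c3 = 2.
2 is placed in column 4; hence r3c4 = 1.
Column 5 now contains 3, leaving r3c5 = 4.
2 is placed in row 1, leaving r1c1 = 1.
Row 2 now contains 3, which forces r2c1 = 2.
Row 3 now contains 1, leaving r3c1 = 3.
Filled in: 1 3 4 2 5 / 2 1 5 4 3 / 3 5 2 1 4 / 4 2 3 5 1 / 5 4 1 3 2.

1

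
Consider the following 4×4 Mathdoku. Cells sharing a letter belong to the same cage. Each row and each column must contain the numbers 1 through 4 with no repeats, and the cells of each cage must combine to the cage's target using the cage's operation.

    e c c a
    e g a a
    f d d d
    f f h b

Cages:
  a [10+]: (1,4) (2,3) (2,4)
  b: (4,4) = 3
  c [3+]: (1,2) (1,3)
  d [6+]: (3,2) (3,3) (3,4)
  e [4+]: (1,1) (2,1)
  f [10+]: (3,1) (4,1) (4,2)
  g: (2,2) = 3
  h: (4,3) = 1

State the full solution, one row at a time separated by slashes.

3 1 2 4 / 1 3 4 2 / 4 2 3 1 / 2 4 1 3

Cage g is a single given cell; hence (2,2) = 3.
Row 2 already has 3, which forces (2,3) = 4.
Row 2 now contains 4, so (2,4) = 2.
3 is placed in column 2; hence (4,2) = 4.
H is a freebie, which forces (4,3) = 1.
B is a freebie, so (4,4) = 3.
The two cells of cage e must have sum 4; hence (1,1) = 3.
Cage c needs two cells with sum 3, leaving (1,2) = 1.
Column 3 now contains 1, so (1,3) = 2.
Column 4 now contains 3, leaving (1,4) = 4.
Row 2 already has 3; hence (2,1) = 1.
Cage f needs sum 10, so (3,1) = 4.
Cage d has sum 6; hence (3,2) = 2.
Cage d has sum 6; hence (3,3) = 3.
Column 4 now contains 3, so (3,4) = 1.
4 is placed in row 4, which forces (4,1) = 2.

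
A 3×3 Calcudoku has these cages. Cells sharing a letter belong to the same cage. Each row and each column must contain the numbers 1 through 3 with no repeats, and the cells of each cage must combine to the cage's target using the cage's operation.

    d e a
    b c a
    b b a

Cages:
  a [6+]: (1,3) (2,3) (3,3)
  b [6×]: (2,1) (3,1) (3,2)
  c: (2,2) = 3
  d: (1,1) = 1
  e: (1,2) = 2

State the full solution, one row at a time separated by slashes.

Cage d is given; hence (1,1) = 1.
E is a freebie, leaving (1,2) = 2.
2 is placed in row 1, so (1,3) = 3.
Cage c is a single given cell, which forces (2,2) = 3.
Column 2 already has 3, so (3,2) = 1.
Row 3 already has 1; hence (3,3) = 2.
3 is placed in row 2, so (2,1) = 2.
Column 3 already has 2, leaving (2,3) = 1.
Row 3 now contains 2, so (3,1) = 3.

1 2 3 / 2 3 1 / 3 1 2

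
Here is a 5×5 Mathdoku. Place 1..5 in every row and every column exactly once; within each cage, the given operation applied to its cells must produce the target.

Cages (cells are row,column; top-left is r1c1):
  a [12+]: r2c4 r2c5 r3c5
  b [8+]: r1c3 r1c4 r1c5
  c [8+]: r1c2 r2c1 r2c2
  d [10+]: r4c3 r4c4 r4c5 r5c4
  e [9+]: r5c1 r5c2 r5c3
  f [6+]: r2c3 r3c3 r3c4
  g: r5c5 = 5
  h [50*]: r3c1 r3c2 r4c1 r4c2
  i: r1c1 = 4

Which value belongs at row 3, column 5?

I is a freebie; hence r1c1 = 4.
Cage g is a single given cell, which forces r5c5 = 5.
Cage a needs sum 12, leaving r2c4 = 5.
Cage b needs sum 8, which forces r1c3 = 5.
In row 1, 3 can only go at r1c2, so r1c2 = 3.
In row 5, 1 can only go at r5c4, so r5c4 = 1.
Column 4 now contains 1, leaving r1c4 = 2.
The 3 cells of cage b must have sum 8, leaving r1c5 = 1.
Column 4 now contains 2; hence r3c4 = 3.
3 is placed in row 3, leaving r3c5 = 4.
3 is placed in column 4; hence r4c4 = 4.
4 is placed in column 5; hence r2c5 = 3.
Column 5 now contains 3, so r4c5 = 2.
Row 2 already has 3, so r2c1 = 1.
Cage c has sum 8, leaving r2c2 = 4.
Row 2 now contains 1; hence r2c3 = 2.
Column 3 now contains 2, which forces r3c3 = 1.
1 is placed in column 1; hence r4c1 = 5.
5 is placed in row 4, so r4c2 = 1.
2 is placed in row 4, which forces r4c3 = 3.
4 is placed in column 2, so r5c2 = 2.
3 is placed in column 3, leaving r5c3 = 4.
Column 1 now contains 5; hence r3c1 = 2.
Column 2 now contains 2, leaving r3c2 = 5.
2 is placed in row 5, leaving r5c1 = 3.
The full grid is 4 3 5 2 1 / 1 4 2 5 3 / 2 5 1 3 4 / 5 1 3 4 2 / 3 2 4 1 5.

4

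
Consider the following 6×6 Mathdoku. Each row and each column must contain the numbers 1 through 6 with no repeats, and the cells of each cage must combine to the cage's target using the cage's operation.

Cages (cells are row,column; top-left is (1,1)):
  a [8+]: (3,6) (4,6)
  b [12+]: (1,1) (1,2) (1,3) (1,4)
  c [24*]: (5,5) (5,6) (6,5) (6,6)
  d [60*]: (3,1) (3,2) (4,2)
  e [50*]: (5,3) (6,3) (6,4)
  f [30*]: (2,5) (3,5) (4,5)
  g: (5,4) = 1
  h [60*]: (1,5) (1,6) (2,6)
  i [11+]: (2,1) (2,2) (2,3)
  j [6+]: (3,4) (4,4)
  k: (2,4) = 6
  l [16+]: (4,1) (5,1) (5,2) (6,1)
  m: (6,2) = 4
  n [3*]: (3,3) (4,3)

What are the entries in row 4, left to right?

K is a freebie, so (2,4) = 6.
The 3 cells of cage e must have product 50; hence (5,3) = 5.
Cage g is a single given cell, leaving (5,4) = 1.
Cage m is a single given cell, which forces (6,2) = 4.
The 3 cells of cage e must have product 50, leaving (6,3) = 2.
Cage e needs product 50; hence (6,4) = 5.
Cage i needs sum 11, leaving (2,3) = 4.
In row 2, 1 can only go at (2,5), so (2,5) = 1.
Column 5 now contains 1, which forces (6,5) = 3.
Cage c has product 24, which forces (6,6) = 1.
Row 6 now contains 1, so (6,1) = 6.
In row 2, 3 can only go at (2,6), so (2,6) = 3.
The only place for 1 in row 3 is (3,3).
Column 3 already has 1; hence (4,3) = 3.
Column 3 now contains 3, which forces (1,3) = 6.
Row 3 needs a 3, and only (3,2) is open for it.
Cage d needs product 60, leaving (3,1) = 4.
Row 3 now contains 4; hence (3,4) = 2.
Row 3 already has 2, so (3,6) = 6.
The 3 cells of cage d must have product 60, so (4,2) = 5.
2 is placed in column 4, leaving (4,4) = 4.
5 is placed in row 4, which forces (4,5) = 6.
6 is placed in column 6, which forces (4,6) = 2.
Cage l needs sum 16; hence (5,1) = 3.
Column 6 already has 2, leaving (5,6) = 4.
2 is placed in column 4, leaving (1,4) = 3.
Cage h needs product 60, which forces (1,5) = 4.
4 is placed in column 6; hence (1,6) = 5.
Cage i has sum 11; hence (2,1) = 5.
Column 2 now contains 5; hence (2,2) = 2.
Row 3 already has 6, which forces (3,5) = 5.
5 is placed in row 4, which forces (4,1) = 1.
Cage l needs sum 16, leaving (5,2) = 6.
Row 5 now contains 4, which forces (5,5) = 2.
Column 1 already has 1; hence (1,1) = 2.
Column 2 now contains 2; hence (1,2) = 1.
Completed grid: 2 1 6 3 4 5 / 5 2 4 6 1 3 / 4 3 1 2 5 6 / 1 5 3 4 6 2 / 3 6 5 1 2 4 / 6 4 2 5 3 1.

1 5 3 4 6 2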